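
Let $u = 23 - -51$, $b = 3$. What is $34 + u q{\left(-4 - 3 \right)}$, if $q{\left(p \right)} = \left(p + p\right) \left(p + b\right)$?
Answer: $4178$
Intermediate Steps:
$u = 74$ ($u = 23 + 51 = 74$)
$q{\left(p \right)} = 2 p \left(3 + p\right)$ ($q{\left(p \right)} = \left(p + p\right) \left(p + 3\right) = 2 p \left(3 + p\right)$)
$34 + u q{\left(-4 - 3 \right)} = 34 + 74 \cdot 2 \left(-4 - 3\right) \left(3 - 7\right) = 34 + 74 \cdot 2 \left(-7\right) \left(3 - 7\right) = 34 + 74 \cdot 2 \left(-7\right) \left(-4\right) = 34 + 74 \cdot 56 = 34 + 4144 = 4178$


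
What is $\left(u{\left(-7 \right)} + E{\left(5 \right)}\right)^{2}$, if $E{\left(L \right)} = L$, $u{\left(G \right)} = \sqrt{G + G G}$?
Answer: $\left(5 + \sqrt{42}\right)^{2} \approx 131.81$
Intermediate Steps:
$u{\left(G \right)} = \sqrt{G + G^{2}}$
$\left(u{\left(-7 \right)} + E{\left(5 \right)}\right)^{2} = \left(\sqrt{- 7 \left(1 - 7\right)} + 5\right)^{2} = \left(\sqrt{\left(-7\right) \left(-6\right)} + 5\right)^{2} = \left(\sqrt{42} + 5\right)^{2} = \left(5 + \sqrt{42}\right)^{2}$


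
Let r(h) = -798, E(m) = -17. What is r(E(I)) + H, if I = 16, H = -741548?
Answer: -742346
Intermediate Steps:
r(E(I)) + H = -798 - 741548 = -742346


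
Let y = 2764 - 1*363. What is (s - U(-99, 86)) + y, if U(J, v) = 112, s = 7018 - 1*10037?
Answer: -730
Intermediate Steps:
s = -3019 (s = 7018 - 10037 = -3019)
y = 2401 (y = 2764 - 363 = 2401)
(s - U(-99, 86)) + y = (-3019 - 1*112) + 2401 = (-3019 - 112) + 2401 = -3131 + 2401 = -730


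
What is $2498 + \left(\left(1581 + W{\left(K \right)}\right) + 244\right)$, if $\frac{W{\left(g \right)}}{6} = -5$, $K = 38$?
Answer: $4293$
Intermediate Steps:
$W{\left(g \right)} = -30$ ($W{\left(g \right)} = 6 \left(-5\right) = -30$)
$2498 + \left(\left(1581 + W{\left(K \right)}\right) + 244\right) = 2498 + \left(\left(1581 - 30\right) + 244\right) = 2498 + \left(1551 + 244\right) = 2498 + 1795 = 4293$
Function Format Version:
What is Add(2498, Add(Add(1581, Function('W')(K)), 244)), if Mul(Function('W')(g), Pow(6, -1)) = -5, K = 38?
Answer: 4293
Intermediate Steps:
Function('W')(g) = -30 (Function('W')(g) = Mul(6, -5) = -30)
Add(2498, Add(Add(1581, Function('W')(K)), 244)) = Add(2498, Add(Add(1581, -30), 244)) = Add(2498, Add(1551, 244)) = Add(2498, 1795) = 4293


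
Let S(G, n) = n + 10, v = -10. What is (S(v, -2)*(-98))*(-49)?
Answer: 38416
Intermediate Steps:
S(G, n) = 10 + n
(S(v, -2)*(-98))*(-49) = ((10 - 2)*(-98))*(-49) = (8*(-98))*(-49) = -784*(-49) = 38416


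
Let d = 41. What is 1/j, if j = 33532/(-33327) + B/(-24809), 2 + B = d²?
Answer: -826809543/887851421 ≈ -0.93125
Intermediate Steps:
B = 1679 (B = -2 + 41² = -2 + 1681 = 1679)
j = -887851421/826809543 (j = 33532/(-33327) + 1679/(-24809) = 33532*(-1/33327) + 1679*(-1/24809) = -33532/33327 - 1679/24809 = -887851421/826809543 ≈ -1.0738)
1/j = 1/(-887851421/826809543) = -826809543/887851421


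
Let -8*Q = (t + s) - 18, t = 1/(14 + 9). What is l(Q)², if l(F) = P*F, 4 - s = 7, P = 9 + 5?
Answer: 2845969/2116 ≈ 1345.0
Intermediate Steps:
t = 1/23 ≈ 0.043478
P = 14
s = -3 (s = 4 - 1*7 = 4 - 7 = -3)
Q = 241/92 (Q = -((1/23 - 3) - 18)/8 = -(-68/23 - 18)/8 = -⅛*(-482/23) = 241/92 ≈ 2.6196)
l(F) = 14*F
l(Q)² = (14*(241/92))² = (1687/46)² = 2845969/2116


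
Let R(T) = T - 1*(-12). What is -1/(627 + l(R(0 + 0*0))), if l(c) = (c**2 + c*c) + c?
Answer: -1/927 ≈ -0.0010787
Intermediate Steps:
R(T) = 12 + T (R(T) = T + 12 = 12 + T)
l(c) = c + 2*c**2 (l(c) = (c**2 + c**2) + c = 2*c**2 + c = c + 2*c**2)
-1/(627 + l(R(0 + 0*0))) = -1/(627 + (12 + (0 + 0*0))*(1 + 2*(12 + (0 + 0*0)))) = -1/(627 + (12 + (0 + 0))*(1 + 2*(12 + (0 + 0)))) = -1/(627 + (12 + 0)*(1 + 2*(12 + 0))) = -1/(627 + 12*(1 + 2*12)) = -1/(627 + 12*(1 + 24)) = -1/(627 + 12*25) = -1/(627 + 300) = -1/927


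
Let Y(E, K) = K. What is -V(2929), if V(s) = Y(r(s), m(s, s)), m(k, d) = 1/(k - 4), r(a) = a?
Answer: -1/2925 ≈ -0.00034188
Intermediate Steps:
m(k, d) = 1/(-4 + k)
V(s) = 1/(-4 + s)
-V(2929) = -1/(-4 + 2929) = -1/2925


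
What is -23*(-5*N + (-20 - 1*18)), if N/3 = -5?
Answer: -851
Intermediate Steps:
N = -15 (N = 3*(-5) = -15)
-23*(-5*N + (-20 - 1*18)) = -23*(-5*(-15) + (-20 - 1*18)) = -23*(75 + (-20 - 18)) = -23*(75 - 38) = -23*37 = -851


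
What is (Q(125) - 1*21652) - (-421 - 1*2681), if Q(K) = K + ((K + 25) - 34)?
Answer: -18309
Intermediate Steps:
Q(K) = -9 + 2*K (Q(K) = K + ((25 + K) - 34) = K + (-9 + K) = -9 + 2*K)
(Q(125) - 1*21652) - (-421 - 1*2681) = ((-9 + 2*125) - 1*21652) - (-421 - 1*2681) = ((-9 + 250) - 21652) - (-421 - 2681) = (241 - 21652) - 1*(-3102) = -21411 + 3102 = -18309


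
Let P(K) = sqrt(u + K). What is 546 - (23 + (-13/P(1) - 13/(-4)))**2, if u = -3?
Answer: -937/16 - 1365*I*sqrt(2)/4 ≈ -58.563 - 482.6*I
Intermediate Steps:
P(K) = sqrt(-3 + K)
546 - (23 + (-13/P(1) - 13/(-4)))**2 = 546 - (23 + (-13/sqrt(-3 + 1) - 13/(-4)))**2 = 546 - (23 + (-13*(-I*sqrt(2)/2) - 13*(-1/4)))**2 = 546 - (23 + (-13*(-I*sqrt(2)/2) + 13/4))**2 = 546 - (23 + (-(-13)*I*sqrt(2)/2 + 13/4))**2 = 546 - (23 + (13*I*sqrt(2)/2 + 13/4))**2 = 546 - (23 + (13/4 + 13*I*sqrt(2)/2))**2 = 546 - (105/4 + 13*I*sqrt(2)/2)**2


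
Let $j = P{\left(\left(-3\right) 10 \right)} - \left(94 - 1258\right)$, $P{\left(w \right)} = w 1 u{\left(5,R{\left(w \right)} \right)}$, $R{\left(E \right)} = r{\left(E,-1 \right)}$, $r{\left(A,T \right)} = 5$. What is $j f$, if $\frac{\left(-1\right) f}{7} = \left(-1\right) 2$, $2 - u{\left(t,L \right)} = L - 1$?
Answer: $17136$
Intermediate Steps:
$R{\left(E \right)} = 5$
$u{\left(t,L \right)} = 3 - L$ ($u{\left(t,L \right)} = 2 - \left(L - 1\right) = 2 - \left(-1 + L\right) = 3 - L$)
$f = 14$ ($f = - 7 \left(\left(-1\right) 2\right) = \left(-7\right) \left(-2\right) = 14$)
$P{\left(w \right)} = - 2 w$ ($P{\left(w \right)} = w 1 \left(3 - 5\right) = w \left(3 - 5\right) = w \left(-2\right) = - 2 w$)
$j = 1224$ ($j = - 2 \left(\left(-3\right) 10\right) - \left(94 - 1258\right) = \left(-2\right) \left(-30\right) - -1164 = 60 + 1164 = 1224$)
$j f = 1224 \cdot 14 = 17136$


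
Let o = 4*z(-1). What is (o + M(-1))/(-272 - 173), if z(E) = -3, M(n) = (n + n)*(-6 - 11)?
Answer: -22/445 ≈ -0.049438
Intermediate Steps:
M(n) = -34*n (M(n) = (2*n)*(-17) = -34*n)
o = -12 (o = 4*(-3) = -12)
(o + M(-1))/(-272 - 173) = (-12 - 34*(-1))/(-272 - 173) = (-12 + 34)/(-445) = 22*(-1/445) = -22/445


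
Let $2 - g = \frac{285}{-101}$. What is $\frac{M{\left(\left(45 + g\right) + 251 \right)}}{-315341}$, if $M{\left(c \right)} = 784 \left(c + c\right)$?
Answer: $- \frac{47640544}{31849441} \approx -1.4958$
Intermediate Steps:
$g = \frac{487}{101}$ ($g = 2 - \frac{285}{-101} = 2 - 285 \left(- \frac{1}{101}\right) = 2 - - \frac{285}{101} = 2 + \frac{285}{101} = \frac{487}{101} \approx 4.8218$)
$M{\left(c \right)} = 1568 c$ ($M{\left(c \right)} = 784 \cdot 2 c = 1568 c$)
$\frac{M{\left(\left(45 + g\right) + 251 \right)}}{-315341} = \frac{1568 \left(\left(45 + \frac{487}{101}\right) + 251\right)}{-315341} = 1568 \left(\frac{5032}{101} + 251\right) \left(- \frac{1}{315341}\right) = 1568 \cdot \frac{30383}{101} \left(- \frac{1}{315341}\right) = \frac{47640544}{101} \left(- \frac{1}{315341}\right) = - \frac{47640544}{31849441}$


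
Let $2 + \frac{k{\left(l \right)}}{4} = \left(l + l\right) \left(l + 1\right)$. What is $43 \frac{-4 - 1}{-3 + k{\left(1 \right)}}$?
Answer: $-43$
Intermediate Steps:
$k{\left(l \right)} = -8 + 8 l \left(1 + l\right)$ ($k{\left(l \right)} = -8 + 4 \left(l + l\right) \left(l + 1\right) = -8 + 4 \cdot 2 l \left(1 + l\right) = -8 + 8 l \left(1 + l\right)$)
$43 \frac{-4 - 1}{-3 + k{\left(1 \right)}} = 43 \frac{-4 - 1}{-3 + \left(-8 + 8 \cdot 1 + 8 \cdot 1^{2}\right)} = 43 \left(- \frac{5}{-3 + \left(-8 + 8 + 8 \cdot 1\right)}\right) = 43 \left(- \frac{5}{-3 + \left(-8 + 8 + 8\right)}\right) = 43 \left(- \frac{5}{-3 + 8}\right) = 43 \left(- \frac{5}{5}\right) = 43 \left(\left(-5\right) \frac{1}{5}\right) = 43 \left(-1\right) = -43$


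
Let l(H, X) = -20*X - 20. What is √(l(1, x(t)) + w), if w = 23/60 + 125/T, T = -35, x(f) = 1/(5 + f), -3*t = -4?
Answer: I*√419430795/3990 ≈ 5.1328*I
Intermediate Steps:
t = 4/3 (t = -⅓*(-4) = 4/3 ≈ 1.3333)
l(H, X) = -20 - 20*X
w = -1339/420 (w = 23/60 + 125/(-35) = 23*(1/60) + 125*(-1/35) = 23/60 - 25/7 = -1339/420 ≈ -3.1881)
√(l(1, x(t)) + w) = √((-20 - 20/(5 + 4/3)) - 1339/420) = √((-20 - 20/19/3) - 1339/420) = √((-20 - 20*3/19) - 1339/420) = √((-20 - 60/19) - 1339/420) = √(-440/19 - 1339/420) = √(-210241/7980) = I*√419430795/3990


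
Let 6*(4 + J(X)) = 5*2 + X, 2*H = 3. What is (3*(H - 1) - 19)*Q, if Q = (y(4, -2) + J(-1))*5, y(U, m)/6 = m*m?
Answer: -7525/4 ≈ -1881.3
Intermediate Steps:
H = 3/2 (H = (1/2)*3 = 3/2 ≈ 1.5000)
y(U, m) = 6*m**2 (y(U, m) = 6*(m*m) = 6*m**2)
J(X) = -7/3 + X/6 (J(X) = -4 + (5*2 + X)/6 = -4 + (10 + X)/6 = -4 + (5/3 + X/6) = -7/3 + X/6)
Q = 215/2 (Q = (6*(-2)**2 + (-7/3 + (1/6)*(-1)))*5 = (6*4 + (-7/3 - 1/6))*5 = (24 - 5/2)*5 = (43/2)*5 = 215/2 ≈ 107.50)
(3*(H - 1) - 19)*Q = (3*(3/2 - 1) - 19)*(215/2) = (3*(1/2) - 19)*(215/2) = (3/2 - 19)*(215/2) = -35/2*215/2 = -7525/4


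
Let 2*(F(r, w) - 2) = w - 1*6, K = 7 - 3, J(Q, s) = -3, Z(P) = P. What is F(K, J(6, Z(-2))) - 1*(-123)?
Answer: 241/2 ≈ 120.50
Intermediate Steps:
K = 4
F(r, w) = -1 + w/2 (F(r, w) = 2 + (w - 1*6)/2 = 2 + (w - 6)/2 = 2 + (-6 + w)/2 = 2 + (-3 + w/2) = -1 + w/2)
F(K, J(6, Z(-2))) - 1*(-123) = (-1 + (½)*(-3)) - 1*(-123) = (-1 - 3/2) + 123 = -5/2 + 123 = 241/2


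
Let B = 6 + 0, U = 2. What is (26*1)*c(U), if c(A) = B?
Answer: 156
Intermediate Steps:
B = 6
c(A) = 6
(26*1)*c(U) = (26*1)*6 = 26*6 = 156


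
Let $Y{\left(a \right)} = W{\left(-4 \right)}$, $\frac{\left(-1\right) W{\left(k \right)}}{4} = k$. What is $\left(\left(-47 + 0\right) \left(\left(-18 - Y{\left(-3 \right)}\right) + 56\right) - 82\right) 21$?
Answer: $-23436$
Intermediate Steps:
$W{\left(k \right)} = - 4 k$
$Y{\left(a \right)} = 16$ ($Y{\left(a \right)} = \left(-4\right) \left(-4\right) = 16$)
$\left(\left(-47 + 0\right) \left(\left(-18 - Y{\left(-3 \right)}\right) + 56\right) - 82\right) 21 = \left(\left(-47 + 0\right) \left(\left(-18 - 16\right) + 56\right) - 82\right) 21 = \left(- 47 \left(\left(-18 - 16\right) + 56\right) - 82\right) 21 = \left(- 47 \left(-34 + 56\right) - 82\right) 21 = \left(\left(-47\right) 22 - 82\right) 21 = \left(-1034 - 82\right) 21 = \left(-1116\right) 21 = -23436$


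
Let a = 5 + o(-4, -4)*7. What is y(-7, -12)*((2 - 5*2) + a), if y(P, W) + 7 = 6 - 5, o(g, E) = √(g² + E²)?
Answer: 18 - 168*√2 ≈ -219.59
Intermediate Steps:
o(g, E) = √(E² + g²)
a = 5 + 28*√2 (a = 5 + √((-4)² + (-4)²)*7 = 5 + √(16 + 16)*7 = 5 + √32*7 = 5 + (4*√2)*7 = 5 + 28*√2 ≈ 44.598)
y(P, W) = -6 (y(P, W) = -7 + (6 - 5) = -7 + 1 = -6)
y(-7, -12)*((2 - 5*2) + a) = -6*((2 - 5*2) + (5 + 28*√2)) = -6*((2 - 10) + (5 + 28*√2)) = -6*(-8 + (5 + 28*√2)) = -6*(-3 + 28*√2) = 18 - 168*√2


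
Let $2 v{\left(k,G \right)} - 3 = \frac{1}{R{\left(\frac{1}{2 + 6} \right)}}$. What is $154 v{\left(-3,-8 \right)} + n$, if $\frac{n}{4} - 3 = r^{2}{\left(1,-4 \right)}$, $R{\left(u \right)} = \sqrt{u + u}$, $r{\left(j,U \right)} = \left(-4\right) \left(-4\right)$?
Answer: $1421$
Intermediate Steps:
$r{\left(j,U \right)} = 16$
$R{\left(u \right)} = \sqrt{2} \sqrt{u}$ ($R{\left(u \right)} = \sqrt{2 u} = \sqrt{2} \sqrt{u}$)
$v{\left(k,G \right)} = \frac{5}{2}$ ($v{\left(k,G \right)} = \frac{3}{2} + \frac{1}{2 \sqrt{2} \sqrt{\frac{1}{2 + 6}}} = \frac{3}{2} + \frac{1}{2 \sqrt{2} \sqrt{\frac{1}{8}}} = \frac{3}{2} + \frac{1}{2 \frac{\sqrt{2}}{2 \sqrt{2}}} = \frac{3}{2} + \frac{1}{2 \sqrt{2} \frac{\sqrt{2}}{4}} = \frac{3}{2} + \frac{\frac{1}{\frac{1}{2}}}{2} = \frac{3}{2} + \frac{1}{2} \cdot 2 = \frac{3}{2} + 1 = \frac{5}{2}$)
$n = 1036$ ($n = 12 + 4 \cdot 16^{2} = 12 + 4 \cdot 256 = 12 + 1024 = 1036$)
$154 v{\left(-3,-8 \right)} + n = 154 \cdot \frac{5}{2} + 1036 = 385 + 1036 = 1421$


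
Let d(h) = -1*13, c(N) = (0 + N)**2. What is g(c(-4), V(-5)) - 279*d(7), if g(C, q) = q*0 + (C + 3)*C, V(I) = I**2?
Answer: 3931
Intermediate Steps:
c(N) = N**2
g(C, q) = C*(3 + C) (g(C, q) = 0 + (3 + C)*C = 0 + C*(3 + C) = C*(3 + C))
d(h) = -13
g(c(-4), V(-5)) - 279*d(7) = (-4)**2*(3 + (-4)**2) - 279*(-13) = 16*(3 + 16) + 3627 = 16*19 + 3627 = 304 + 3627 = 3931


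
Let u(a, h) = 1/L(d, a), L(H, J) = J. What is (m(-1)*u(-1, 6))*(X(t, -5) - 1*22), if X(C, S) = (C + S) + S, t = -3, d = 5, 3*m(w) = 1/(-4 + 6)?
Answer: 35/6 ≈ 5.8333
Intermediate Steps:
m(w) = 1/6 (m(w) = 1/(3*(-4 + 6)) = (1/3)/2 = (1/3)*(1/2) = 1/6)
u(a, h) = 1/a
X(C, S) = C + 2*S
(m(-1)*u(-1, 6))*(X(t, -5) - 1*22) = ((1/6)/(-1))*((-3 + 2*(-5)) - 1*22) = ((1/6)*(-1))*((-3 - 10) - 22) = -(-13 - 22)/6 = -1/6*(-35) = 35/6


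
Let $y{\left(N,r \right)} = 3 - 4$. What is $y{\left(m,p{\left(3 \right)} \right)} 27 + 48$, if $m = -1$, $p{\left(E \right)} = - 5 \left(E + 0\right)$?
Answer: $21$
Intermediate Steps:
$p{\left(E \right)} = - 5 E$
$y{\left(N,r \right)} = -1$
$y{\left(m,p{\left(3 \right)} \right)} 27 + 48 = \left(-1\right) 27 + 48 = -27 + 48 = 21$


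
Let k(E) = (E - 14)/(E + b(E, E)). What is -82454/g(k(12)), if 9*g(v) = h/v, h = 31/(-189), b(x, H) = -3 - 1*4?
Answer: -280508508/155 ≈ -1.8097e+6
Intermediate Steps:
b(x, H) = -7 (b(x, H) = -3 - 4 = -7)
k(E) = (-14 + E)/(-7 + E) (k(E) = (E - 14)/(E - 7) = (-14 + E)/(-7 + E))
h = -31/189 (h = 31*(-1/189) = -31/189 ≈ -0.16402)
g(v) = -31/(1701*v) (g(v) = (-31/(189*v))/9 = -31/(1701*v))
-82454/g(k(12)) = -82454*(-1701*(-14 + 12)/(31*(-7 + 12))) = -82454/((-31/(1701*(-2/5)))) = -82454/((-31/(1701*((⅕)*(-2))))) = -82454/((-31/(1701*(-⅖)))) = -82454/((-31/1701*(-5/2))) = -82454/155/3402 = -82454*3402/155 = -280508508/155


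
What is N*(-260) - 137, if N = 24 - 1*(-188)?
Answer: -55257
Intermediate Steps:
N = 212 (N = 24 + 188 = 212)
N*(-260) - 137 = 212*(-260) - 137 = -55120 - 137 = -55257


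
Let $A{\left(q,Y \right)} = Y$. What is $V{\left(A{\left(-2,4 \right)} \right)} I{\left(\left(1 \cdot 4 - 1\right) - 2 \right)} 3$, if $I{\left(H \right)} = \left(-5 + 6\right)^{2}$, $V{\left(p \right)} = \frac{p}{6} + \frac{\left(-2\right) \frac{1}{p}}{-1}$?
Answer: $\frac{7}{2} \approx 3.5$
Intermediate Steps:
$V{\left(p \right)} = \frac{2}{p} + \frac{p}{6}$ ($V{\left(p \right)} = p \frac{1}{6} + - \frac{2}{p} \left(-1\right) = \frac{p}{6} + \frac{2}{p} = \frac{2}{p} + \frac{p}{6}$)
$I{\left(H \right)} = 1$ ($I{\left(H \right)} = 1^{2} = 1$)
$V{\left(A{\left(-2,4 \right)} \right)} I{\left(\left(1 \cdot 4 - 1\right) - 2 \right)} 3 = \left(\frac{2}{4} + \frac{1}{6} \cdot 4\right) 1 \cdot 3 = \left(2 \cdot \frac{1}{4} + \frac{2}{3}\right) 1 \cdot 3 = \left(\frac{1}{2} + \frac{2}{3}\right) 1 \cdot 3 = \frac{7}{6} \cdot 1 \cdot 3 = \frac{7}{6} \cdot 3 = \frac{7}{2}$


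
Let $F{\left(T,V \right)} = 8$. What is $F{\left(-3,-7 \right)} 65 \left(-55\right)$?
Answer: $-28600$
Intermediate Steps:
$F{\left(-3,-7 \right)} 65 \left(-55\right) = 8 \cdot 65 \left(-55\right) = 520 \left(-55\right) = -28600$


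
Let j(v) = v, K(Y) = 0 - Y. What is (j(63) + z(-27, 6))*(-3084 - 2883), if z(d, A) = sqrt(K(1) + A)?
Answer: -375921 - 5967*sqrt(5) ≈ -3.8926e+5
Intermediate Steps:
K(Y) = -Y
z(d, A) = sqrt(-1 + A) (z(d, A) = sqrt(-1*1 + A) = sqrt(-1 + A))
(j(63) + z(-27, 6))*(-3084 - 2883) = (63 + sqrt(-1 + 6))*(-3084 - 2883) = (63 + sqrt(5))*(-5967) = -375921 - 5967*sqrt(5)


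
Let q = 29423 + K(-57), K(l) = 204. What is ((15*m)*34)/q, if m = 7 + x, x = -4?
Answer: 1530/29627 ≈ 0.051642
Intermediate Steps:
q = 29627 (q = 29423 + 204 = 29627)
m = 3 (m = 7 - 4 = 3)
((15*m)*34)/q = ((15*3)*34)/29627 = (45*34)*(1/29627) = 1530*(1/29627) = 1530/29627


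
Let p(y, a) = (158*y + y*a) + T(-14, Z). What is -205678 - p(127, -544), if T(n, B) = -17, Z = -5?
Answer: -156639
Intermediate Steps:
p(y, a) = -17 + 158*y + a*y (p(y, a) = (158*y + y*a) - 17 = (158*y + a*y) - 17 = -17 + 158*y + a*y)
-205678 - p(127, -544) = -205678 - (-17 + 158*127 - 544*127) = -205678 - (-17 + 20066 - 69088) = -205678 - 1*(-49039) = -205678 + 49039 = -156639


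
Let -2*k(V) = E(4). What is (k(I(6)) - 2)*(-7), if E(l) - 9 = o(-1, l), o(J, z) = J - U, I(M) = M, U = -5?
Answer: 119/2 ≈ 59.500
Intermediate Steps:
o(J, z) = 5 + J (o(J, z) = J - 1*(-5) = J + 5 = 5 + J)
E(l) = 13 (E(l) = 9 + (5 - 1) = 9 + 4 = 13)
k(V) = -13/2 (k(V) = -½*13 = -13/2)
(k(I(6)) - 2)*(-7) = (-13/2 - 2)*(-7) = -17/2*(-7) = 119/2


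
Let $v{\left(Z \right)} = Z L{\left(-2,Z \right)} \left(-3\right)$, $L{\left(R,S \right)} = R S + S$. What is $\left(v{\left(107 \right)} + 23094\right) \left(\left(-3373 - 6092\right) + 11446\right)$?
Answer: $113790621$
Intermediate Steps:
$L{\left(R,S \right)} = S + R S$
$v{\left(Z \right)} = 3 Z^{2}$ ($v{\left(Z \right)} = Z Z \left(1 - 2\right) \left(-3\right) = Z Z \left(-1\right) \left(-3\right) = Z \left(- Z\right) \left(-3\right) = - Z^{2} \left(-3\right) = 3 Z^{2}$)
$\left(v{\left(107 \right)} + 23094\right) \left(\left(-3373 - 6092\right) + 11446\right) = \left(3 \cdot 107^{2} + 23094\right) \left(\left(-3373 - 6092\right) + 11446\right) = \left(3 \cdot 11449 + 23094\right) \left(-9465 + 11446\right) = \left(34347 + 23094\right) 1981 = 57441 \cdot 1981 = 113790621$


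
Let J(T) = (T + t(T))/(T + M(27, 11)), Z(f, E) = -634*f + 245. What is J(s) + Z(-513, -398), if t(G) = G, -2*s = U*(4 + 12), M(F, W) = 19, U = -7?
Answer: 24411637/75 ≈ 3.2549e+5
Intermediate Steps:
s = 56 (s = -(-7)*(4 + 12)/2 = -(-7)*16/2 = -½*(-112) = 56)
Z(f, E) = 245 - 634*f
J(T) = 2*T/(19 + T) (J(T) = (T + T)/(T + 19) = (2*T)/(19 + T) = 2*T/(19 + T))
J(s) + Z(-513, -398) = 2*56/(19 + 56) + (245 - 634*(-513)) = 2*56/75 + (245 + 325242) = 2*56*(1/75) + 325487 = 112/75 + 325487 = 24411637/75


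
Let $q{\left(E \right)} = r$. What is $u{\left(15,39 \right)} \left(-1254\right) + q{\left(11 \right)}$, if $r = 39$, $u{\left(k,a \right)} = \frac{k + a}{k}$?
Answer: $- \frac{22377}{5} \approx -4475.4$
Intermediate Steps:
$u{\left(k,a \right)} = \frac{a + k}{k}$
$q{\left(E \right)} = 39$
$u{\left(15,39 \right)} \left(-1254\right) + q{\left(11 \right)} = \frac{39 + 15}{15} \left(-1254\right) + 39 = \frac{1}{15} \cdot 54 \left(-1254\right) + 39 = \frac{18}{5} \left(-1254\right) + 39 = - \frac{22572}{5} + 39 = - \frac{22377}{5}$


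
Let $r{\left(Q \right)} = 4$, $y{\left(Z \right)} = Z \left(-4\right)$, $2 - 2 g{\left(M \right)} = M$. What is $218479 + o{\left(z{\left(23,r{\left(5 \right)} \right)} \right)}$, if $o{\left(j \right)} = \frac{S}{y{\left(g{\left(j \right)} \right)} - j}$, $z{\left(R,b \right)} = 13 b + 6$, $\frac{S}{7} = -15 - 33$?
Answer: $\frac{1966255}{9} \approx 2.1847 \cdot 10^{5}$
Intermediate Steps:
$g{\left(M \right)} = 1 - \frac{M}{2}$
$y{\left(Z \right)} = - 4 Z$
$S = -336$ ($S = 7 \left(-15 - 33\right) = 7 \left(-48\right) = -336$)
$z{\left(R,b \right)} = 6 + 13 b$
$o{\left(j \right)} = - \frac{336}{-4 + j}$ ($o{\left(j \right)} = - \frac{336}{- 4 \left(1 - \frac{j}{2}\right) - j} = - \frac{336}{\left(-4 + 2 j\right) - j} = - \frac{336}{-4 + j}$)
$218479 + o{\left(z{\left(23,r{\left(5 \right)} \right)} \right)} = 218479 + \frac{336}{4 - \left(6 + 13 \cdot 4\right)} = 218479 + \frac{336}{4 - \left(6 + 52\right)} = 218479 + \frac{336}{4 - 58} = 218479 + \frac{336}{-54} = 218479 + 336 \left(- \frac{1}{54}\right) = 218479 - \frac{56}{9} = \frac{1966255}{9}$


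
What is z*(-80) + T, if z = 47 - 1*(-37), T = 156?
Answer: -6564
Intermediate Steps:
z = 84 (z = 47 + 37 = 84)
z*(-80) + T = 84*(-80) + 156 = -6720 + 156 = -6564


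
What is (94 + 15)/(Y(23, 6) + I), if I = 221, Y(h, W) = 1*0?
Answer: 109/221 ≈ 0.49321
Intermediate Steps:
Y(h, W) = 0
(94 + 15)/(Y(23, 6) + I) = (94 + 15)/(0 + 221) = 109/221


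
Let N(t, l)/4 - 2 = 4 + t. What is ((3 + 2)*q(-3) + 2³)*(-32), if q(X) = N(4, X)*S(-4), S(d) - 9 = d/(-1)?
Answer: -83456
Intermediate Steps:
N(t, l) = 24 + 4*t (N(t, l) = 8 + 4*(4 + t) = 8 + (16 + 4*t) = 24 + 4*t)
S(d) = 9 - d (S(d) = 9 + d/(-1) = 9 + d*(-1) = 9 - d)
q(X) = 520 (q(X) = (24 + 4*4)*(9 - 1*(-4)) = (24 + 16)*(9 + 4) = 40*13 = 520)
((3 + 2)*q(-3) + 2³)*(-32) = ((3 + 2)*520 + 2³)*(-32) = (5*520 + 8)*(-32) = (2600 + 8)*(-32) = 2608*(-32) = -83456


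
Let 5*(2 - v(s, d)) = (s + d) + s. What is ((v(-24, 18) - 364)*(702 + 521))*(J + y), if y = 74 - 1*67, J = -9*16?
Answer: 59648156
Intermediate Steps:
v(s, d) = 2 - 2*s/5 - d/5 (v(s, d) = 2 - ((s + d) + s)/5 = 2 - ((d + s) + s)/5 = 2 - (d + 2*s)/5 = 2 + (-2*s/5 - d/5) = 2 - 2*s/5 - d/5)
J = -144
y = 7 (y = 74 - 67 = 7)
((v(-24, 18) - 364)*(702 + 521))*(J + y) = (((2 - ⅖*(-24) - ⅕*18) - 364)*(702 + 521))*(-144 + 7) = (((2 + 48/5 - 18/5) - 364)*1223)*(-137) = ((8 - 364)*1223)*(-137) = -356*1223*(-137) = -435388*(-137) = 59648156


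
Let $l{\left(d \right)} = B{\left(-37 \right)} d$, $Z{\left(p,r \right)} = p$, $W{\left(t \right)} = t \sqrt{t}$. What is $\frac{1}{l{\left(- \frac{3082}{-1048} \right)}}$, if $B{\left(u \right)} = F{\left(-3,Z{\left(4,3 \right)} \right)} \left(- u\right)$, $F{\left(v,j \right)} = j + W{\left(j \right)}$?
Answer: $\frac{131}{171051} \approx 0.00076585$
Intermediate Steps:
$W{\left(t \right)} = t^{\frac{3}{2}}$
$F{\left(v,j \right)} = j + j^{\frac{3}{2}}$
$B{\left(u \right)} = - 12 u$ ($B{\left(u \right)} = \left(4 + 4^{\frac{3}{2}}\right) \left(- u\right) = \left(4 + 8\right) \left(- u\right) = 12 \left(- u\right) = - 12 u$)
$l{\left(d \right)} = 444 d$ ($l{\left(d \right)} = \left(-12\right) \left(-37\right) d = 444 d$)
$\frac{1}{l{\left(- \frac{3082}{-1048} \right)}} = \frac{1}{444 \left(- \frac{3082}{-1048}\right)} = \frac{1}{444 \left(\left(-3082\right) \left(- \frac{1}{1048}\right)\right)} = \frac{1}{444 \cdot \frac{1541}{524}} = \frac{1}{\frac{171051}{131}} = \frac{131}{171051}$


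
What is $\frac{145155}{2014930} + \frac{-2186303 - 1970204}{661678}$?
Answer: $- \frac{413951238971}{66661742627} \approx -6.2097$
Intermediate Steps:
$\frac{145155}{2014930} + \frac{-2186303 - 1970204}{661678} = 145155 \cdot \frac{1}{2014930} - \frac{4156507}{661678} = \frac{29031}{402986} - \frac{4156507}{661678} = - \frac{413951238971}{66661742627}$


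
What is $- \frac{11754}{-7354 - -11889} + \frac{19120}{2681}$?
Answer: $\frac{55196726}{12158335} \approx 4.5398$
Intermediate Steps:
$- \frac{11754}{-7354 - -11889} + \frac{19120}{2681} = - \frac{11754}{-7354 + 11889} + 19120 \cdot \frac{1}{2681} = - \frac{11754}{4535} + \frac{19120}{2681} = \frac{55196726}{12158335}$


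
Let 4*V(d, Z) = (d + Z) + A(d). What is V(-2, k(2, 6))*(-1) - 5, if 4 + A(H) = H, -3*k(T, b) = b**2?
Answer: 0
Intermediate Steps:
k(T, b) = -b**2/3
A(H) = -4 + H
V(d, Z) = -1 + d/2 + Z/4 (V(d, Z) = ((d + Z) + (-4 + d))/4 = ((Z + d) + (-4 + d))/4 = (-4 + Z + 2*d)/4 = -1 + d/2 + Z/4)
V(-2, k(2, 6))*(-1) - 5 = (-1 + (1/2)*(-2) + (-1/3*6**2)/4)*(-1) - 5 = (-1 - 1 + (-1/3*36)/4)*(-1) - 5 = (-1 - 1 + (1/4)*(-12))*(-1) - 5 = (-1 - 1 - 3)*(-1) - 5 = -5*(-1) - 5 = 5 - 5 = 0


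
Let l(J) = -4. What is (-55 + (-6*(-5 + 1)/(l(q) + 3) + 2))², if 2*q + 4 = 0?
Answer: 5929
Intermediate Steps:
q = -2 (q = -2 + (½)*0 = -2 + 0 = -2)
(-55 + (-6*(-5 + 1)/(l(q) + 3) + 2))² = (-55 + (-6*(-5 + 1)/(-4 + 3) + 2))² = (-55 + (-(-24)/(-1) + 2))² = (-55 + (-(-24)*(-1) + 2))² = (-55 + (-6*4 + 2))² = (-55 + (-24 + 2))² = (-55 - 22)² = (-77)² = 5929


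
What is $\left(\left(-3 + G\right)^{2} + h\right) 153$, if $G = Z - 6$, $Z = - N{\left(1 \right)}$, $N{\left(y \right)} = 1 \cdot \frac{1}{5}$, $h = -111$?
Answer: $- \frac{100827}{25} \approx -4033.1$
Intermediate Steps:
$N{\left(y \right)} = \frac{1}{5}$ ($N{\left(y \right)} = 1 \cdot \frac{1}{5} = \frac{1}{5}$)
$Z = - \frac{1}{5}$ ($Z = \left(-1\right) \frac{1}{5} = - \frac{1}{5} \approx -0.2$)
$G = - \frac{31}{5}$ ($G = - \frac{1}{5} - 6 = - \frac{31}{5} \approx -6.2$)
$\left(\left(-3 + G\right)^{2} + h\right) 153 = \left(\left(-3 - \frac{31}{5}\right)^{2} - 111\right) 153 = \left(\left(- \frac{46}{5}\right)^{2} - 111\right) 153 = \left(\frac{2116}{25} - 111\right) 153 = \left(- \frac{659}{25}\right) 153 = - \frac{100827}{25}$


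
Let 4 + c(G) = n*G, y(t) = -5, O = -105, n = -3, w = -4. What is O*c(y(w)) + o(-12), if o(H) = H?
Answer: -1167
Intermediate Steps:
c(G) = -4 - 3*G
O*c(y(w)) + o(-12) = -105*(-4 - 3*(-5)) - 12 = -105*(-4 + 15) - 12 = -105*11 - 12 = -1155 - 12 = -1167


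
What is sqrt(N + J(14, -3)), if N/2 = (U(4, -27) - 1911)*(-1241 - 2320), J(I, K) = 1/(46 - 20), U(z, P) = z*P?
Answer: sqrt(9720418994)/26 ≈ 3792.0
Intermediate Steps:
U(z, P) = P*z
J(I, K) = 1/26
N = 14379318 (N = 2*((-27*4 - 1911)*(-1241 - 2320)) = 2*((-108 - 1911)*(-3561)) = 2*(-2019*(-3561)) = 2*7189659 = 14379318)
sqrt(N + J(14, -3)) = sqrt(14379318 + 1/26) = sqrt(373862269/26) = sqrt(9720418994)/26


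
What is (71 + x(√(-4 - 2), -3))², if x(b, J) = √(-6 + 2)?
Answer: 5037 + 284*I ≈ 5037.0 + 284.0*I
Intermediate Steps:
x(b, J) = 2*I (x(b, J) = √(-4) = 2*I)
(71 + x(√(-4 - 2), -3))² = (71 + 2*I)²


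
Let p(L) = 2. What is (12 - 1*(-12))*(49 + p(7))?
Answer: 1224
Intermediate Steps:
(12 - 1*(-12))*(49 + p(7)) = (12 - 1*(-12))*(49 + 2) = (12 + 12)*51 = 24*51 = 1224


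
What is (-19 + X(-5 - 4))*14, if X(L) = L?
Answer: -392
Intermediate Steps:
(-19 + X(-5 - 4))*14 = (-19 + (-5 - 4))*14 = (-19 - 9)*14 = -28*14 = -392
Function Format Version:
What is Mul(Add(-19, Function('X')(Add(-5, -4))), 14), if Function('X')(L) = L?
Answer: -392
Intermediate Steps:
Mul(Add(-19, Function('X')(Add(-5, -4))), 14) = Mul(Add(-19, Add(-5, -4)), 14) = Mul(Add(-19, -9), 14) = Mul(-28, 14) = -392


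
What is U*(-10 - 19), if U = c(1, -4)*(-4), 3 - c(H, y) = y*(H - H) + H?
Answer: 232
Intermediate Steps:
c(H, y) = 3 - H (c(H, y) = 3 - (y*(H - H) + H) = 3 - (y*0 + H) = 3 - (0 + H) = 3 - H)
U = -8 (U = (3 - 1*1)*(-4) = (3 - 1)*(-4) = 2*(-4) = -8)
U*(-10 - 19) = -8*(-10 - 19) = -8*(-29) = 232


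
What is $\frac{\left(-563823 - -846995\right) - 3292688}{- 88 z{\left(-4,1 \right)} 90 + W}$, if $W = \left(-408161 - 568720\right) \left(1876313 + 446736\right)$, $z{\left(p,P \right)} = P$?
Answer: $\frac{1003172}{756447479363} \approx 1.3262 \cdot 10^{-6}$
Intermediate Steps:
$W = -2269342430169$ ($W = \left(-976881\right) 2323049 = -2269342430169$)
$\frac{\left(-563823 - -846995\right) - 3292688}{- 88 z{\left(-4,1 \right)} 90 + W} = \frac{\left(-563823 - -846995\right) - 3292688}{\left(-88\right) 1 \cdot 90 - 2269342430169} = \frac{\left(-563823 + 846995\right) - 3292688}{\left(-88\right) 90 - 2269342430169} = \frac{283172 - 3292688}{-7920 - 2269342430169} = - \frac{3009516}{-2269342438089} = \left(-3009516\right) \left(- \frac{1}{2269342438089}\right) = \frac{1003172}{756447479363}$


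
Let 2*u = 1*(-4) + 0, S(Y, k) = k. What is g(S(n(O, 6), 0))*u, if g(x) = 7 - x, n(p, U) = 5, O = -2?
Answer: -14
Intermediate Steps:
u = -2 (u = (1*(-4) + 0)/2 = (-4 + 0)/2 = (½)*(-4) = -2)
g(S(n(O, 6), 0))*u = (7 - 1*0)*(-2) = (7 + 0)*(-2) = 7*(-2) = -14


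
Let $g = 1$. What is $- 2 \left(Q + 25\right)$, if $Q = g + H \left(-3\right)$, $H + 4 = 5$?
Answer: $-46$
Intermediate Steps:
$H = 1$ ($H = -4 + 5 = 1$)
$Q = -2$ ($Q = 1 + 1 \left(-3\right) = 1 - 3 = -2$)
$- 2 \left(Q + 25\right) = - 2 \left(-2 + 25\right) = \left(-2\right) 23 = -46$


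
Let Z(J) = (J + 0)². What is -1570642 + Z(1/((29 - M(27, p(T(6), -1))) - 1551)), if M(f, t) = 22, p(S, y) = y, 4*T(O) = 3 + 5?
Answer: -3744310006911/2383936 ≈ -1.5706e+6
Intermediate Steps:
T(O) = 2 (T(O) = (3 + 5)/4 = (¼)*8 = 2)
Z(J) = J²
-1570642 + Z(1/((29 - M(27, p(T(6), -1))) - 1551)) = -1570642 + (1/((29 - 1*22) - 1551))² = -1570642 + (1/((29 - 22) - 1551))² = -1570642 + (1/(7 - 1551))² = -1570642 + (1/(-1544))² = -1570642 + (-1/1544)² = -1570642 + 1/2383936 = -3744310006911/2383936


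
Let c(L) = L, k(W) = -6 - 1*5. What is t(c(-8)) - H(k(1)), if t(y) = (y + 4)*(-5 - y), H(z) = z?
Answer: -1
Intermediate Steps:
k(W) = -11 (k(W) = -6 - 5 = -11)
t(y) = (-5 - y)*(4 + y) (t(y) = (4 + y)*(-5 - y) = (-5 - y)*(4 + y))
t(c(-8)) - H(k(1)) = (-20 - 1*(-8)**2 - 9*(-8)) - 1*(-11) = (-20 - 1*64 + 72) + 11 = (-20 - 64 + 72) + 11 = -12 + 11 = -1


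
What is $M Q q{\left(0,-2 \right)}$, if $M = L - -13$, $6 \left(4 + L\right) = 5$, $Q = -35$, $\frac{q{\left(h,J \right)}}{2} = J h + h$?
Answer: $0$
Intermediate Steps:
$q{\left(h,J \right)} = 2 h + 2 J h$ ($q{\left(h,J \right)} = 2 \left(J h + h\right) = 2 \left(h + J h\right) = 2 h + 2 J h$)
$L = - \frac{19}{6}$ ($L = -4 + \frac{1}{6} \cdot 5 = -4 + \frac{5}{6} = - \frac{19}{6} \approx -3.1667$)
$M = \frac{59}{6}$ ($M = - \frac{19}{6} - -13 = - \frac{19}{6} + 13 = \frac{59}{6} \approx 9.8333$)
$M Q q{\left(0,-2 \right)} = \frac{59}{6} \left(-35\right) 2 \cdot 0 \left(1 - 2\right) = - \frac{2065 \cdot 2 \cdot 0 \left(-1\right)}{6} = \left(- \frac{2065}{6}\right) 0 = 0$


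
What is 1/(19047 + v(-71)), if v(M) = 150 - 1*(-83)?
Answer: 1/19280 ≈ 5.1867e-5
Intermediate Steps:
v(M) = 233 (v(M) = 150 + 83 = 233)
1/(19047 + v(-71)) = 1/(19047 + 233) = 1/19280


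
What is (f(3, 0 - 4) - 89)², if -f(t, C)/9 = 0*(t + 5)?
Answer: 7921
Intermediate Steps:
f(t, C) = 0 (f(t, C) = -0*(t + 5) = -0*(5 + t) = -9*0 = 0)
(f(3, 0 - 4) - 89)² = (0 - 89)² = (-89)² = 7921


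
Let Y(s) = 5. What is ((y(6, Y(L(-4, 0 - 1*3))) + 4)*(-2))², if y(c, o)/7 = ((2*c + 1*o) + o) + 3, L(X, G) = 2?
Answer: 128164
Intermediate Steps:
y(c, o) = 21 + 14*c + 14*o (y(c, o) = 7*(((2*c + 1*o) + o) + 3) = 7*(((2*c + o) + o) + 3) = 7*(((o + 2*c) + o) + 3) = 7*((2*c + 2*o) + 3) = 7*(3 + 2*c + 2*o) = 21 + 14*c + 14*o)
((y(6, Y(L(-4, 0 - 1*3))) + 4)*(-2))² = (((21 + 14*6 + 14*5) + 4)*(-2))² = (((21 + 84 + 70) + 4)*(-2))² = ((175 + 4)*(-2))² = (179*(-2))² = (-358)² = 128164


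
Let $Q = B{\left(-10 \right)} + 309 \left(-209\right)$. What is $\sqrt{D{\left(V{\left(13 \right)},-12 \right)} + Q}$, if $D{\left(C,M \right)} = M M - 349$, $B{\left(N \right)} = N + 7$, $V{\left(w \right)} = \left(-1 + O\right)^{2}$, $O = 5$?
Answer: $i \sqrt{64789} \approx 254.54 i$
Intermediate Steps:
$V{\left(w \right)} = 16$ ($V{\left(w \right)} = \left(-1 + 5\right)^{2} = 4^{2} = 16$)
$B{\left(N \right)} = 7 + N$
$D{\left(C,M \right)} = -349 + M^{2}$ ($D{\left(C,M \right)} = M^{2} - 349 = -349 + M^{2}$)
$Q = -64584$ ($Q = \left(7 - 10\right) + 309 \left(-209\right) = -3 - 64581 = -64584$)
$\sqrt{D{\left(V{\left(13 \right)},-12 \right)} + Q} = \sqrt{\left(-349 + \left(-12\right)^{2}\right) - 64584} = \sqrt{\left(-349 + 144\right) - 64584} = \sqrt{-205 - 64584} = \sqrt{-64789} = i \sqrt{64789}$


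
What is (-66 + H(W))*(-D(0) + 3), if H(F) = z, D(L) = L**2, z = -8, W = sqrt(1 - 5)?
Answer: -222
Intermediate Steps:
W = 2*I (W = sqrt(-4) = 2*I ≈ 2.0*I)
H(F) = -8
(-66 + H(W))*(-D(0) + 3) = (-66 - 8)*(-1*0**2 + 3) = -74*(-1*0 + 3) = -74*(0 + 3) = -74*3 = -222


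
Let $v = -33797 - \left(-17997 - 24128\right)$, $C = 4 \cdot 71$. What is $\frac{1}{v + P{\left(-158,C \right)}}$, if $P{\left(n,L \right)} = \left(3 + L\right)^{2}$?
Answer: $\frac{1}{90697} \approx 1.1026 \cdot 10^{-5}$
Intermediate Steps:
$C = 284$
$v = 8328$ ($v = -33797 - -42125 = -33797 + 42125 = 8328$)
$\frac{1}{v + P{\left(-158,C \right)}} = \frac{1}{8328 + \left(3 + 284\right)^{2}} = \frac{1}{8328 + 287^{2}} = \frac{1}{8328 + 82369} = \frac{1}{90697}$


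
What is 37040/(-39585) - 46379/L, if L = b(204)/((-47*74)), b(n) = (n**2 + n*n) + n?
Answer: 212740465111/110093802 ≈ 1932.4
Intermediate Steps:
b(n) = n + 2*n**2 (b(n) = (n**2 + n**2) + n = 2*n**2 + n = n + 2*n**2)
L = -41718/1739 (L = (204*(1 + 2*204))/((-47*74)) = (204*(1 + 408))/(-3478) = (204*409)*(-1/3478) = 83436*(-1/3478) = -41718/1739 ≈ -23.990)
37040/(-39585) - 46379/L = 37040/(-39585) - 46379/(-41718/1739) = 37040*(-1/39585) - 46379*(-1739/41718) = -7408/7917 + 80653081/41718 = 212740465111/110093802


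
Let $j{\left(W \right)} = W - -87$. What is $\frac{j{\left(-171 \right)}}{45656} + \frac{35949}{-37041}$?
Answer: $- \frac{137033249}{140928658} \approx -0.97236$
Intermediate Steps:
$j{\left(W \right)} = 87 + W$ ($j{\left(W \right)} = W + 87 = 87 + W$)
$\frac{j{\left(-171 \right)}}{45656} + \frac{35949}{-37041} = \frac{87 - 171}{45656} + \frac{35949}{-37041} = \left(-84\right) \frac{1}{45656} + 35949 \left(- \frac{1}{37041}\right) = - \frac{21}{11414} - \frac{11983}{12347} = - \frac{137033249}{140928658}$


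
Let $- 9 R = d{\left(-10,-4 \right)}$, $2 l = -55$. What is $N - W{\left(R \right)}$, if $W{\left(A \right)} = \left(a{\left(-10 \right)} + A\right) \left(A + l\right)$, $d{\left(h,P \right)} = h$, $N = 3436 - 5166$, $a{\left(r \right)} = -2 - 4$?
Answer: $- \frac{150580}{81} \approx -1859.0$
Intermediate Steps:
$l = - \frac{55}{2}$ ($l = \frac{1}{2} \left(-55\right) = - \frac{55}{2} \approx -27.5$)
$a{\left(r \right)} = -6$ ($a{\left(r \right)} = -2 - 4 = -6$)
$N = -1730$ ($N = 3436 - 5166 = -1730$)
$R = \frac{10}{9}$ ($R = \left(- \frac{1}{9}\right) \left(-10\right) = \frac{10}{9} \approx 1.1111$)
$W{\left(A \right)} = \left(-6 + A\right) \left(- \frac{55}{2} + A\right)$ ($W{\left(A \right)} = \left(-6 + A\right) \left(A - \frac{55}{2}\right) = \left(-6 + A\right) \left(- \frac{55}{2} + A\right)$)
$N - W{\left(R \right)} = -1730 - \left(165 + \left(\frac{10}{9}\right)^{2} - \frac{335}{9}\right) = -1730 - \left(165 + \frac{100}{81} - \frac{335}{9}\right) = -1730 - \frac{10450}{81} = - \frac{150580}{81}$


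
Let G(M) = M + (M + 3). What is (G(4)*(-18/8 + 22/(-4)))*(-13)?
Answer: 4433/4 ≈ 1108.3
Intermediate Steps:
G(M) = 3 + 2*M (G(M) = M + (3 + M) = 3 + 2*M)
(G(4)*(-18/8 + 22/(-4)))*(-13) = ((3 + 2*4)*(-18/8 + 22/(-4)))*(-13) = ((3 + 8)*(-18*⅛ + 22*(-¼)))*(-13) = (11*(-9/4 - 11/2))*(-13) = (11*(-31/4))*(-13) = -341/4*(-13) = 4433/4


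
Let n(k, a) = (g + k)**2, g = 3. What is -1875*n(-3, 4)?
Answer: 0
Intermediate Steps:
n(k, a) = (3 + k)**2
-1875*n(-3, 4) = -1875*(3 - 3)**2 = -1875*0**2 = -1875*0 = 0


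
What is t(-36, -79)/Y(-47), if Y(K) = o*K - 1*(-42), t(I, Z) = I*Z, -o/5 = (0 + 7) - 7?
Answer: 474/7 ≈ 67.714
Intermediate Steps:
o = 0 (o = -5*((0 + 7) - 7) = -5*(7 - 7) = -5*0 = 0)
Y(K) = 42 (Y(K) = 0*K - 1*(-42) = 0 + 42 = 42)
t(-36, -79)/Y(-47) = -36*(-79)/42 = 2844*(1/42) = 474/7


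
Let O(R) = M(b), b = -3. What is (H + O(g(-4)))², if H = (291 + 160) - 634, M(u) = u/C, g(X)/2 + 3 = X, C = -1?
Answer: 32400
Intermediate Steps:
g(X) = -6 + 2*X
M(u) = -u (M(u) = u/(-1) = u*(-1) = -u)
O(R) = 3 (O(R) = -1*(-3) = 3)
H = -183 (H = 451 - 634 = -183)
(H + O(g(-4)))² = (-183 + 3)² = (-180)² = 32400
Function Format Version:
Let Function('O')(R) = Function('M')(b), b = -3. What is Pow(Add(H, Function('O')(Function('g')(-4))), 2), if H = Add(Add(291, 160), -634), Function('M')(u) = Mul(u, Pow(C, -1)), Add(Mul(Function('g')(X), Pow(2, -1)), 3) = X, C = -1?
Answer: 32400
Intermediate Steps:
Function('g')(X) = Add(-6, Mul(2, X))
Function('M')(u) = Mul(-1, u) (Function('M')(u) = Mul(u, Pow(-1, -1)) = Mul(u, -1) = Mul(-1, u))
Function('O')(R) = 3 (Function('O')(R) = Mul(-1, -3) = 3)
H = -183 (H = Add(451, -634) = -183)
Pow(Add(H, Function('O')(Function('g')(-4))), 2) = Pow(Add(-183, 3), 2) = Pow(-180, 2) = 32400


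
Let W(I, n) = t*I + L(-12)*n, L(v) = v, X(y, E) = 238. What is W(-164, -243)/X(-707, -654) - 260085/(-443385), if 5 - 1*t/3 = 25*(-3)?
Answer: -536560757/3517521 ≈ -152.54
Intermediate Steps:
t = 240 (t = 15 - 75*(-3) = 15 - 3*(-75) = 15 + 225 = 240)
W(I, n) = -12*n + 240*I (W(I, n) = 240*I - 12*n = -12*n + 240*I)
W(-164, -243)/X(-707, -654) - 260085/(-443385) = (-12*(-243) + 240*(-164))/238 - 260085/(-443385) = (2916 - 39360)*(1/238) - 260085*(-1/443385) = -36444*1/238 + 17339/29559 = -18222/119 + 17339/29559 = -536560757/3517521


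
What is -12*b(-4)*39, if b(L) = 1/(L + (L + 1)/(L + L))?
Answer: 3744/29 ≈ 129.10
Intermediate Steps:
b(L) = 1/(L + (1 + L)/(2*L)) (b(L) = 1/(L + (1 + L)/((2*L))) = 1/(L + (1 + L)*(1/(2*L))) = 1/(L + (1 + L)/(2*L)))
-12*b(-4)*39 = -24*(-4)/(1 - 4 + 2*(-4)²)*39 = -24*(-4)/(1 - 4 + 2*16)*39 = -24*(-4)/(1 - 4 + 32)*39 = -24*(-4)/29*39 = -12*(-8/29)*39 = (96/29)*39 = 3744/29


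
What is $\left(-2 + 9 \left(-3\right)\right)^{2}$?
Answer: $841$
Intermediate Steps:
$\left(-2 + 9 \left(-3\right)\right)^{2} = \left(-2 - 27\right)^{2} = \left(-29\right)^{2} = 841$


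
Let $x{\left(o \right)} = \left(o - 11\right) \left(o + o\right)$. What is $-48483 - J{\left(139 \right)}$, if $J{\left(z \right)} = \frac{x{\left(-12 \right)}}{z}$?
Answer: $- \frac{6739689}{139} \approx -48487.0$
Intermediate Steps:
$x{\left(o \right)} = 2 o \left(-11 + o\right)$ ($x{\left(o \right)} = \left(-11 + o\right) 2 o = 2 o \left(-11 + o\right)$)
$J{\left(z \right)} = \frac{552}{z}$ ($J{\left(z \right)} = \frac{2 \left(-12\right) \left(-11 - 12\right)}{z} = \frac{2 \left(-12\right) \left(-23\right)}{z} = \frac{552}{z}$)
$-48483 - J{\left(139 \right)} = -48483 - \frac{552}{139} = - \frac{6739689}{139}$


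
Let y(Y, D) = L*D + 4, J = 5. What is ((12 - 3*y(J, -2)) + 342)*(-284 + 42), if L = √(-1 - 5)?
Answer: -82764 - 1452*I*√6 ≈ -82764.0 - 3556.7*I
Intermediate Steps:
L = I*√6 (L = √(-6) = I*√6 ≈ 2.4495*I)
y(Y, D) = 4 + I*D*√6 (y(Y, D) = (I*√6)*D + 4 = I*D*√6 + 4 = 4 + I*D*√6)
((12 - 3*y(J, -2)) + 342)*(-284 + 42) = ((12 - 3*(4 + I*(-2)*√6)) + 342)*(-284 + 42) = ((12 - 3*(4 - 2*I*√6)) + 342)*(-242) = ((12 + (-12 + 6*I*√6)) + 342)*(-242) = (6*I*√6 + 342)*(-242) = (342 + 6*I*√6)*(-242) = -82764 - 1452*I*√6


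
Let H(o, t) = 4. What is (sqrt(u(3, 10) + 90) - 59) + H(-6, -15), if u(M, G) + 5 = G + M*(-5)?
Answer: -55 + 4*sqrt(5) ≈ -46.056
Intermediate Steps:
u(M, G) = -5 + G - 5*M (u(M, G) = -5 + (G + M*(-5)) = -5 + (G - 5*M) = -5 + G - 5*M)
(sqrt(u(3, 10) + 90) - 59) + H(-6, -15) = (sqrt((-5 + 10 - 5*3) + 90) - 59) + 4 = (sqrt((-5 + 10 - 15) + 90) - 59) + 4 = (sqrt(-10 + 90) - 59) + 4 = (sqrt(80) - 59) + 4 = (4*sqrt(5) - 59) + 4 = (-59 + 4*sqrt(5)) + 4 = -55 + 4*sqrt(5)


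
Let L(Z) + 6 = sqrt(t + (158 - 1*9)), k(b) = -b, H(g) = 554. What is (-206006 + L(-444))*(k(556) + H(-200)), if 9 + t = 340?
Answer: 412024 - 8*sqrt(30) ≈ 4.1198e+5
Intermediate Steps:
t = 331 (t = -9 + 340 = 331)
L(Z) = -6 + 4*sqrt(30) (L(Z) = -6 + sqrt(331 + (158 - 1*9)) = -6 + sqrt(331 + (158 - 9)) = -6 + sqrt(331 + 149) = -6 + sqrt(480) = -6 + 4*sqrt(30))
(-206006 + L(-444))*(k(556) + H(-200)) = (-206006 + (-6 + 4*sqrt(30)))*(-1*556 + 554) = (-206012 + 4*sqrt(30))*(-556 + 554) = (-206012 + 4*sqrt(30))*(-2) = 412024 - 8*sqrt(30)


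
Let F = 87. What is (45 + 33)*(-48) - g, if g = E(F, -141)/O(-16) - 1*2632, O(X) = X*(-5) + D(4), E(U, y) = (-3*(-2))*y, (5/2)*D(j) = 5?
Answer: -45169/41 ≈ -1101.7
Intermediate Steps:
D(j) = 2 (D(j) = (⅖)*5 = 2)
E(U, y) = 6*y
O(X) = 2 - 5*X (O(X) = X*(-5) + 2 = -5*X + 2 = 2 - 5*X)
g = -108335/41 (g = (6*(-141))/(2 - 5*(-16)) - 1*2632 = -846/(2 + 80) - 2632 = -846/82 - 2632 = -846*1/82 - 2632 = -423/41 - 2632 = -108335/41 ≈ -2642.3)
(45 + 33)*(-48) - g = (45 + 33)*(-48) - 1*(-108335/41) = 78*(-48) + 108335/41 = -3744 + 108335/41 = -45169/41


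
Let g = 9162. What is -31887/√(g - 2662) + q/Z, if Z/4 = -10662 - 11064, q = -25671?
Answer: 8557/28968 - 31887*√65/650 ≈ -395.21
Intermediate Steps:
Z = -86904 (Z = 4*(-10662 - 11064) = 4*(-21726) = -86904)
-31887/√(g - 2662) + q/Z = -31887/√(9162 - 2662) - 25671/(-86904) = -31887*√65/650 - 25671*(-1/86904) = -31887*√65/650 + 8557/28968 = 8557/28968 - 31887*√65/650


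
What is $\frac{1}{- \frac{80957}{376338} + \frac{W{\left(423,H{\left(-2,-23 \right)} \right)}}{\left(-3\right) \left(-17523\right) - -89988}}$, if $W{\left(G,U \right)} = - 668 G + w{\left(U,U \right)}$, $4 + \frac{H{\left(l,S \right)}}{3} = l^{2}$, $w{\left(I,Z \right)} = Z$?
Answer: $- \frac{17883205422}{39293519227} \approx -0.45512$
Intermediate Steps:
$H{\left(l,S \right)} = -12 + 3 l^{2}$
$W{\left(G,U \right)} = U - 668 G$ ($W{\left(G,U \right)} = - 668 G + U = U - 668 G$)
$\frac{1}{- \frac{80957}{376338} + \frac{W{\left(423,H{\left(-2,-23 \right)} \right)}}{\left(-3\right) \left(-17523\right) - -89988}} = \frac{1}{- \frac{80957}{376338} + \frac{\left(-12 + 3 \left(-2\right)^{2}\right) - 282564}{\left(-3\right) \left(-17523\right) - -89988}} = \frac{1}{\left(-80957\right) \frac{1}{376338} + \frac{\left(-12 + 3 \cdot 4\right) - 282564}{52569 + 89988}} = \frac{1}{- \frac{80957}{376338} + \frac{\left(-12 + 12\right) - 282564}{142557}} = \frac{1}{- \frac{80957}{376338} + \left(0 - 282564\right) \frac{1}{142557}} = \frac{1}{- \frac{80957}{376338} - \frac{94188}{47519}} = \frac{1}{- \frac{39293519227}{17883205422}} = - \frac{17883205422}{39293519227}$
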